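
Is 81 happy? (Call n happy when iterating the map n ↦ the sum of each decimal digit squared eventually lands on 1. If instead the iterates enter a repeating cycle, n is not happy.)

81 → 8² + 1² = 65
65 → 6² + 5² = 61
61 → 6² + 1² = 37
37 → 3² + 7² = 58
58 → 5² + 8² = 89
89 → 8² + 9² = 145
145 → 1² + 4² + 5² = 42
42 → 4² + 2² = 20
20 → 2² + 0² = 4
4 → 4² = 16
16 → 1² + 6² = 37  — 37 already seen; the sequence cycles without reaching 1.

not happy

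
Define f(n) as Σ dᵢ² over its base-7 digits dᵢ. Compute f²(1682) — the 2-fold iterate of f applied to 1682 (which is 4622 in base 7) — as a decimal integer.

18

1682 = (4,6,2,2)_7 → 4² + 6² + 2² + 2² = 60
60 = (1,1,4)_7 → 1² + 1² + 4² = 18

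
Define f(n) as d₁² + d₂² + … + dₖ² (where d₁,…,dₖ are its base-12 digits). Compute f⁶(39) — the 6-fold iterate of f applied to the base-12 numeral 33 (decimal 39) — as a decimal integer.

100

39 = (3,3)_12 → 18
18 = (1,6)_12 → 37
37 = (3,1)_12 → 10
10 = (10)_12 → 100
100 = (8,4)_12 → 80
80 = (6,8)_12 → 100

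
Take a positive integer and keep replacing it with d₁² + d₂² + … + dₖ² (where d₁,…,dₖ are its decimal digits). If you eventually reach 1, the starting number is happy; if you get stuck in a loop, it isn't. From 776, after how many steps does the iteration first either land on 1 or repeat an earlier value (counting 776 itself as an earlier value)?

12

776 → 7² + 7² + 6² = 134
134 → 1² + 3² + 4² = 26
26 → 2² + 6² = 40
40 → 4² + 0² = 16
16 → 1² + 6² = 37
37 → 3² + 7² = 58
58 → 5² + 8² = 89
89 → 8² + 9² = 145
145 → 1² + 4² + 5² = 42
42 → 4² + 2² = 20
20 → 2² + 0² = 4
4 → 4² = 16  — 16 repeats.
That took 12 steps.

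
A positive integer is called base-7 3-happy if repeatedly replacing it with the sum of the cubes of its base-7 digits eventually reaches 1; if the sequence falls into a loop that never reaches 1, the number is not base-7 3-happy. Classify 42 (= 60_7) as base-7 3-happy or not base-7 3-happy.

42 = (6,0)_7 → 6³ + 0³ = 216
216 = (4,2,6)_7 → 4³ + 2³ + 6³ = 288
288 = (5,6,1)_7 → 5³ + 6³ + 1³ = 342
342 = (6,6,6)_7 → 6³ + 6³ + 6³ = 648
648 = (1,6,1,4)_7 → 1³ + 6³ + 1³ + 4³ = 282
282 = (5,5,2)_7 → 5³ + 5³ + 2³ = 258
258 = (5,1,6)_7 → 5³ + 1³ + 6³ = 342  — 342 already seen; the sequence cycles without reaching 1.

not base-7 3-happy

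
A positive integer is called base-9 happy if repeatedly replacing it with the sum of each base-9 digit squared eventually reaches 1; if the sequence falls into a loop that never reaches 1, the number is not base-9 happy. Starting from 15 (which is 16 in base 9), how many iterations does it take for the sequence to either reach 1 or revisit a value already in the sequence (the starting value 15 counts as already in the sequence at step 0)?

15 = (1,6)_9 → 1² + 6² = 1 + 36 = 37
37 = (4,1)_9 → 4² + 1² = 16 + 1 = 17
17 = (1,8)_9 → 1² + 8² = 1 + 64 = 65
65 = (7,2)_9 → 7² + 2² = 49 + 4 = 53
53 = (5,8)_9 → 5² + 8² = 25 + 64 = 89
89 = (1,0,8)_9 → 1² + 0² + 8² = 1 + 0 + 64 = 65  — 65 repeats.
That took 6 steps.

6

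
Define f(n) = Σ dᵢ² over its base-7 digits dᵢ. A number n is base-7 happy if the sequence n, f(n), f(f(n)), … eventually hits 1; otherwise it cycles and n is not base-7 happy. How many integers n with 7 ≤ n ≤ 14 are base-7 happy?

1

7: 7 → 1  (reaches 1)
8: 8 → 2 → 4 → 16 → 8  (repeats 8)
9: 9 → 5 → 25 → 25  (repeats 25)
10: 10 → 10  (repeats 10)
11: 11 → 17 → 13 → 37 → 29 → 17  (repeats 17)
12: 12 → 26 → 34 → 52 → 10 → 10  (repeats 10)
13: 13 → 37 → 29 → 17 → 13  (repeats 13)
14: 14 → 4 → 16 → 8 → 2 → 4  (repeats 4)
base-7 happy: 7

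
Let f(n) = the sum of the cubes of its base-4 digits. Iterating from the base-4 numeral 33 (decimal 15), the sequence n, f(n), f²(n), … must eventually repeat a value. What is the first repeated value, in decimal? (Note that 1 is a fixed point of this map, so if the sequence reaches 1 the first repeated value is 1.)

15 = (3,3)_4 → 3³ + 3³ = 27 + 27 = 54
54 = (3,1,2)_4 → 3³ + 1³ + 2³ = 27 + 1 + 8 = 36
36 = (2,1,0)_4 → 2³ + 1³ + 0³ = 8 + 1 + 0 = 9
9 = (2,1)_4 → 2³ + 1³ = 8 + 1 = 9  — 9 already appeared earlier.

9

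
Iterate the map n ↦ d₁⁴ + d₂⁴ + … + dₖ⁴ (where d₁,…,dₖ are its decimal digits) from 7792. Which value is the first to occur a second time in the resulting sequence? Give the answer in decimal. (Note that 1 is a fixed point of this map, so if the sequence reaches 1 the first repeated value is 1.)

4179

7792 → 7⁴ + 7⁴ + 9⁴ + 2⁴ = 2401 + 2401 + 6561 + 16 = 11379
11379 → 1⁴ + 1⁴ + 3⁴ + 7⁴ + 9⁴ = 1 + 1 + 81 + 2401 + 6561 = 9045
9045 → 9⁴ + 0⁴ + 4⁴ + 5⁴ = 6561 + 0 + 256 + 625 = 7442
7442 → 7⁴ + 4⁴ + 4⁴ + 2⁴ = 2401 + 256 + 256 + 16 = 2929
2929 → 2⁴ + 9⁴ + 2⁴ + 9⁴ = 16 + 6561 + 16 + 6561 = 13154
13154 → 1⁴ + 3⁴ + 1⁴ + 5⁴ + 4⁴ = 1 + 81 + 1 + 625 + 256 = 964
964 → 9⁴ + 6⁴ + 4⁴ = 6561 + 1296 + 256 = 8113
8113 → 8⁴ + 1⁴ + 1⁴ + 3⁴ = 4096 + 1 + 1 + 81 = 4179
4179 → 4⁴ + 1⁴ + 7⁴ + 9⁴ = 256 + 1 + 2401 + 6561 = 9219
9219 → 9⁴ + 2⁴ + 1⁴ + 9⁴ = 6561 + 16 + 1 + 6561 = 13139
13139 → 1⁴ + 3⁴ + 1⁴ + 3⁴ + 9⁴ = 1 + 81 + 1 + 81 + 6561 = 6725
6725 → 6⁴ + 7⁴ + 2⁴ + 5⁴ = 1296 + 2401 + 16 + 625 = 4338
4338 → 4⁴ + 3⁴ + 3⁴ + 8⁴ = 256 + 81 + 81 + 4096 = 4514
4514 → 4⁴ + 5⁴ + 1⁴ + 4⁴ = 256 + 625 + 1 + 256 = 1138
1138 → 1⁴ + 1⁴ + 3⁴ + 8⁴ = 1 + 1 + 81 + 4096 = 4179  — 4179 already appeared earlier.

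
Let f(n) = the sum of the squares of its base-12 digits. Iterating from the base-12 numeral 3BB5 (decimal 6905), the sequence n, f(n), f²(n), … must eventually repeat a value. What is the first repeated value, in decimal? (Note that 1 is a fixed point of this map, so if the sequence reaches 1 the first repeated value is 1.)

6905 = (3,11,11,5)_12 → 3² + 11² + 11² + 5² = 9 + 121 + 121 + 25 = 276
276 = (1,11,0)_12 → 1² + 11² + 0² = 1 + 121 + 0 = 122
122 = (10,2)_12 → 10² + 2² = 100 + 4 = 104
104 = (8,8)_12 → 8² + 8² = 64 + 64 = 128
128 = (10,8)_12 → 10² + 8² = 100 + 64 = 164
164 = (1,1,8)_12 → 1² + 1² + 8² = 1 + 1 + 64 = 66
66 = (5,6)_12 → 5² + 6² = 25 + 36 = 61
61 = (5,1)_12 → 5² + 1² = 25 + 1 = 26
26 = (2,2)_12 → 2² + 2² = 4 + 4 = 8
8 = (8)_12 → 8² = 64
64 = (5,4)_12 → 5² + 4² = 25 + 16 = 41
41 = (3,5)_12 → 3² + 5² = 9 + 25 = 34
34 = (2,10)_12 → 2² + 10² = 4 + 100 = 104  — 104 already appeared earlier.

104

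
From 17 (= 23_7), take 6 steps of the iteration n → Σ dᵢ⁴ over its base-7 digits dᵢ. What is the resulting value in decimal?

17 = (2,3)_7 → 97
97 = (1,6,6)_7 → 2593
2593 = (1,0,3,6,3)_7 → 1459
1459 = (4,1,5,3)_7 → 963
963 = (2,5,4,4)_7 → 1153
1153 = (3,2,3,5)_7 → 803

803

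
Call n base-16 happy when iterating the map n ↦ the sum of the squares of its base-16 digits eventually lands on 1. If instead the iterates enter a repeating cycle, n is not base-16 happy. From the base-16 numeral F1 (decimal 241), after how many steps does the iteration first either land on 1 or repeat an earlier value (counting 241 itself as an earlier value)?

10

241 = (15,1)_16 → 15² + 1² = 225 + 1 = 226
226 = (14,2)_16 → 14² + 2² = 196 + 4 = 200
200 = (12,8)_16 → 12² + 8² = 144 + 64 = 208
208 = (13,0)_16 → 13² + 0² = 169 + 0 = 169
169 = (10,9)_16 → 10² + 9² = 100 + 81 = 181
181 = (11,5)_16 → 11² + 5² = 121 + 25 = 146
146 = (9,2)_16 → 9² + 2² = 81 + 4 = 85
85 = (5,5)_16 → 5² + 5² = 25 + 25 = 50
50 = (3,2)_16 → 3² + 2² = 9 + 4 = 13
13 = (13)_16 → 13² = 169  — 169 repeats.
That took 10 steps.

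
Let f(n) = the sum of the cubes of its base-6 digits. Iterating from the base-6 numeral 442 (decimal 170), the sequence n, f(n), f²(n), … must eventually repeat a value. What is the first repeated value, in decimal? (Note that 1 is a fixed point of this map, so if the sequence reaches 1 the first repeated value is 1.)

190

170 = (4,4,2)_6 → 4³ + 4³ + 2³ = 136
136 = (3,4,4)_6 → 3³ + 4³ + 4³ = 155
155 = (4,1,5)_6 → 4³ + 1³ + 5³ = 190
190 = (5,1,4)_6 → 5³ + 1³ + 4³ = 190  — 190 already appeared earlier.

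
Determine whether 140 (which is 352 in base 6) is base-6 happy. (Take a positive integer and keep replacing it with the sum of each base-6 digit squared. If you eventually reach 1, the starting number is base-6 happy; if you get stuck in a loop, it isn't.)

not base-6 happy

140 = (3,5,2)_6 → 38
38 = (1,0,2)_6 → 5
5 = (5)_6 → 25
25 = (4,1)_6 → 17
17 = (2,5)_6 → 29
29 = (4,5)_6 → 41
41 = (1,0,5)_6 → 26
26 = (4,2)_6 → 20
20 = (3,2)_6 → 13
13 = (2,1)_6 → 5  — 5 already seen; the sequence cycles without reaching 1.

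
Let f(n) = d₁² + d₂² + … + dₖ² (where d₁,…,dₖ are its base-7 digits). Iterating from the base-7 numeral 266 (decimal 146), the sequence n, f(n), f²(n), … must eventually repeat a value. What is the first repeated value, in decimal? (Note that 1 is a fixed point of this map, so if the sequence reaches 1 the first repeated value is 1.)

146 = (2,6,6)_7 → 2² + 6² + 6² = 4 + 36 + 36 = 76
76 = (1,3,6)_7 → 1² + 3² + 6² = 1 + 9 + 36 = 46
46 = (6,4)_7 → 6² + 4² = 36 + 16 = 52
52 = (1,0,3)_7 → 1² + 0² + 3² = 1 + 0 + 9 = 10
10 = (1,3)_7 → 1² + 3² = 1 + 9 = 10  — 10 already appeared earlier.

10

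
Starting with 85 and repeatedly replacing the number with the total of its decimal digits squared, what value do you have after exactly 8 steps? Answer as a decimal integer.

85 → 8² + 5² = 89
89 → 8² + 9² = 145
145 → 1² + 4² + 5² = 42
42 → 4² + 2² = 20
20 → 2² + 0² = 4
4 → 4² = 16
16 → 1² + 6² = 37
37 → 3² + 7² = 58

58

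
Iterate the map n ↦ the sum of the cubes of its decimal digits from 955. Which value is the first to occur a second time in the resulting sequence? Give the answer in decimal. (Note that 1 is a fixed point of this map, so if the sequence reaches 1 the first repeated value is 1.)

955 → 979
979 → 1801
1801 → 514
514 → 190
190 → 730
730 → 370
370 → 370  — 370 already appeared earlier.

370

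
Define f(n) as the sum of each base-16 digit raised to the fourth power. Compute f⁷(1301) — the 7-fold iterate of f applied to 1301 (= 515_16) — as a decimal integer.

4128

1301 = (5,1,5)_16 → 5⁴ + 1⁴ + 5⁴ = 625 + 1 + 625 = 1251
1251 = (4,14,3)_16 → 4⁴ + 14⁴ + 3⁴ = 256 + 38416 + 81 = 38753
38753 = (9,7,6,1)_16 → 9⁴ + 7⁴ + 6⁴ + 1⁴ = 6561 + 2401 + 1296 + 1 = 10259
10259 = (2,8,1,3)_16 → 2⁴ + 8⁴ + 1⁴ + 3⁴ = 16 + 4096 + 1 + 81 = 4194
4194 = (1,0,6,2)_16 → 1⁴ + 0⁴ + 6⁴ + 2⁴ = 1 + 0 + 1296 + 16 = 1313
1313 = (5,2,1)_16 → 5⁴ + 2⁴ + 1⁴ = 625 + 16 + 1 = 642
642 = (2,8,2)_16 → 2⁴ + 8⁴ + 2⁴ = 16 + 4096 + 16 = 4128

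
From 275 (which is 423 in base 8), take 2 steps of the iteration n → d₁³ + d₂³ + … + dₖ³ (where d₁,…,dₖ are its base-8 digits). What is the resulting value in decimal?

275 = (4,2,3)_8 → 99
99 = (1,4,3)_8 → 92

92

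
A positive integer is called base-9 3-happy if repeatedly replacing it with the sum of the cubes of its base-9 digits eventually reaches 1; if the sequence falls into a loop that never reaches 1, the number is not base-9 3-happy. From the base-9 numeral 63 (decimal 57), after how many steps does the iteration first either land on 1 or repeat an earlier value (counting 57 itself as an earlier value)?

3

57 = (6,3)_9 → 6³ + 3³ = 216 + 27 = 243
243 = (3,0,0)_9 → 3³ + 0³ + 0³ = 27 + 0 + 0 = 27
27 = (3,0)_9 → 3³ + 0³ = 27 + 0 = 27  — 27 repeats.
That took 3 steps.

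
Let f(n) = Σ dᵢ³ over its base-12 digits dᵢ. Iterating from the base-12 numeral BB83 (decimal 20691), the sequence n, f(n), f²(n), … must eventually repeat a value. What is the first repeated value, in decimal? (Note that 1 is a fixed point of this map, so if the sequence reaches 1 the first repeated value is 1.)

1738

20691 = (11,11,8,3)_12 → 11³ + 11³ + 8³ + 3³ = 1331 + 1331 + 512 + 27 = 3201
3201 = (1,10,2,9)_12 → 1³ + 10³ + 2³ + 9³ = 1 + 1000 + 8 + 729 = 1738
1738 = (1,0,0,10)_12 → 1³ + 0³ + 0³ + 10³ = 1 + 0 + 0 + 1000 = 1001
1001 = (6,11,5)_12 → 6³ + 11³ + 5³ = 216 + 1331 + 125 = 1672
1672 = (11,7,4)_12 → 11³ + 7³ + 4³ = 1331 + 343 + 64 = 1738  — 1738 already appeared earlier.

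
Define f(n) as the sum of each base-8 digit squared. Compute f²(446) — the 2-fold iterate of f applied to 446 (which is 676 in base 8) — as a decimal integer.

446 = (6,7,6)_8 → 6² + 7² + 6² = 36 + 49 + 36 = 121
121 = (1,7,1)_8 → 1² + 7² + 1² = 1 + 49 + 1 = 51

51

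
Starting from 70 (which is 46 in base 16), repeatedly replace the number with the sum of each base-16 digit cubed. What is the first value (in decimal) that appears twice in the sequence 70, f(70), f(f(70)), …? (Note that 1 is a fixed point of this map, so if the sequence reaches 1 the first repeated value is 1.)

1

70 = (4,6)_16 → 4³ + 6³ = 64 + 216 = 280
280 = (1,1,8)_16 → 1³ + 1³ + 8³ = 1 + 1 + 512 = 514
514 = (2,0,2)_16 → 2³ + 0³ + 2³ = 8 + 0 + 8 = 16
16 = (1,0)_16 → 1³ + 0³ = 1 + 0 = 1  — reached the fixed point 1.
1 → 1, so 1 is the first repeated value.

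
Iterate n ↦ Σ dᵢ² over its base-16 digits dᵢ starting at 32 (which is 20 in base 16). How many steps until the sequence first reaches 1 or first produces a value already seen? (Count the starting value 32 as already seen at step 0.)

32 = (2,0)_16 → 2² + 0² = 4 + 0 = 4
4 = (4)_16 → 4² = 16
16 = (1,0)_16 → 1² + 0² = 1 + 0 = 1  — reached 1.
That took 3 steps.

3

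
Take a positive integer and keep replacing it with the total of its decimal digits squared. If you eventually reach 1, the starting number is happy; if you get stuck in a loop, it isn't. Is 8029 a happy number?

not happy

8029 → 8² + 0² + 2² + 9² = 149
149 → 1² + 4² + 9² = 98
98 → 9² + 8² = 145
145 → 1² + 4² + 5² = 42
42 → 4² + 2² = 20
20 → 2² + 0² = 4
4 → 4² = 16
16 → 1² + 6² = 37
37 → 3² + 7² = 58
58 → 5² + 8² = 89
89 → 8² + 9² = 145  — 145 already seen; the sequence cycles without reaching 1.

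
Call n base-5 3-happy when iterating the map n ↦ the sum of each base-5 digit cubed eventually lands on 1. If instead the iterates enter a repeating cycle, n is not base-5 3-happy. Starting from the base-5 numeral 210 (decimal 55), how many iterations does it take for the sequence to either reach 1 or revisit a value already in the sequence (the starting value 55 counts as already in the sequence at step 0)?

55 = (2,1,0)_5 → 2³ + 1³ + 0³ = 8 + 1 + 0 = 9
9 = (1,4)_5 → 1³ + 4³ = 1 + 64 = 65
65 = (2,3,0)_5 → 2³ + 3³ + 0³ = 8 + 27 + 0 = 35
35 = (1,2,0)_5 → 1³ + 2³ + 0³ = 1 + 8 + 0 = 9  — 9 repeats.
That took 4 steps.

4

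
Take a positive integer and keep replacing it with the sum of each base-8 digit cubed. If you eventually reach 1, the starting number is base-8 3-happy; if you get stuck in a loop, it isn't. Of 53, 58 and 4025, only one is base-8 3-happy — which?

53

53: 53 → 341 → 258 → 72 → 2 → 8 → 1  — reaches 1 (base-8 3-happy)
58: 58 → 351 → 495 → 811 → 217 → 55 → 559 → 469 → 476 → 434 → 440 → 559  — repeats 559 (not base-8 3-happy)
4025: 4025 → 903 → 560 → 217 → 55 → 559 → 469 → 476 → 434 → 440 → 559  — repeats 559 (not base-8 3-happy)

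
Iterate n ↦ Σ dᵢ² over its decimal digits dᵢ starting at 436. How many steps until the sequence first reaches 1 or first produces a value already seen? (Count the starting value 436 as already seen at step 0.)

10

436 → 61
61 → 37
37 → 58
58 → 89
89 → 145
145 → 42
42 → 20
20 → 4
4 → 16
16 → 37  — 37 repeats.
That took 10 steps.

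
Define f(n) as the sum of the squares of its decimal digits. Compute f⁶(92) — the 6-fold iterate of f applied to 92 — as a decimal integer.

4

92 → 9² + 2² = 81 + 4 = 85
85 → 8² + 5² = 64 + 25 = 89
89 → 8² + 9² = 64 + 81 = 145
145 → 1² + 4² + 5² = 1 + 16 + 25 = 42
42 → 4² + 2² = 16 + 4 = 20
20 → 2² + 0² = 4 + 0 = 4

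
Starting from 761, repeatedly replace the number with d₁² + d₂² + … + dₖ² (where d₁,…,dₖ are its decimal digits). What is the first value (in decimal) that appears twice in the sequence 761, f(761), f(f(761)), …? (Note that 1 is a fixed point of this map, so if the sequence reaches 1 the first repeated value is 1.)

761 → 7² + 6² + 1² = 49 + 36 + 1 = 86
86 → 8² + 6² = 64 + 36 = 100
100 → 1² + 0² + 0² = 1 + 0 + 0 = 1  — reached the fixed point 1.
1 → 1, so 1 is the first repeated value.

1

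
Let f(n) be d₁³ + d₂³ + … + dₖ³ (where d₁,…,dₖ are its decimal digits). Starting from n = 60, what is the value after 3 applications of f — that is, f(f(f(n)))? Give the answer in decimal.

60 → 6³ + 0³ = 216 + 0 = 216
216 → 2³ + 1³ + 6³ = 8 + 1 + 216 = 225
225 → 2³ + 2³ + 5³ = 8 + 8 + 125 = 141

141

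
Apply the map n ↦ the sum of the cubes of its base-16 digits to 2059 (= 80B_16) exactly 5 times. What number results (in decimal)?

2059 = (8,0,11)_16 → 1843
1843 = (7,3,3)_16 → 397
397 = (1,8,13)_16 → 2710
2710 = (10,9,6)_16 → 1945
1945 = (7,9,9)_16 → 1801

1801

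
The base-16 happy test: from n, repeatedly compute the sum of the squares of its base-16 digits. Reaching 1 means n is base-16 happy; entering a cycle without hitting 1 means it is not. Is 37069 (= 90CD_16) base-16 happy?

37069 = (9,0,12,13)_16 → 9² + 0² + 12² + 13² = 81 + 0 + 144 + 169 = 394
394 = (1,8,10)_16 → 1² + 8² + 10² = 1 + 64 + 100 = 165
165 = (10,5)_16 → 10² + 5² = 100 + 25 = 125
125 = (7,13)_16 → 7² + 13² = 49 + 169 = 218
218 = (13,10)_16 → 13² + 10² = 169 + 100 = 269
269 = (1,0,13)_16 → 1² + 0² + 13² = 1 + 0 + 169 = 170
170 = (10,10)_16 → 10² + 10² = 100 + 100 = 200
200 = (12,8)_16 → 12² + 8² = 144 + 64 = 208
208 = (13,0)_16 → 13² + 0² = 169 + 0 = 169
169 = (10,9)_16 → 10² + 9² = 100 + 81 = 181
181 = (11,5)_16 → 11² + 5² = 121 + 25 = 146
146 = (9,2)_16 → 9² + 2² = 81 + 4 = 85
85 = (5,5)_16 → 5² + 5² = 25 + 25 = 50
50 = (3,2)_16 → 3² + 2² = 9 + 4 = 13
13 = (13)_16 → 13² = 169  — 169 already seen; the sequence cycles without reaching 1.

not base-16 happy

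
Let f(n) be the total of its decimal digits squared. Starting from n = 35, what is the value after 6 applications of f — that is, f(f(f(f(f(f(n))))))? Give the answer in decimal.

35 → 3² + 5² = 9 + 25 = 34
34 → 3² + 4² = 9 + 16 = 25
25 → 2² + 5² = 4 + 25 = 29
29 → 2² + 9² = 4 + 81 = 85
85 → 8² + 5² = 64 + 25 = 89
89 → 8² + 9² = 64 + 81 = 145

145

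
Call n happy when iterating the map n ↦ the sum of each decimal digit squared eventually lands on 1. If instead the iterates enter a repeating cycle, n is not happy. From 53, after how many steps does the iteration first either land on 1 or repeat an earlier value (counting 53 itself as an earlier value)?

13

53 → 34
34 → 25
25 → 29
29 → 85
85 → 89
89 → 145
145 → 42
42 → 20
20 → 4
4 → 16
16 → 37
37 → 58
58 → 89  — 89 repeats.
That took 13 steps.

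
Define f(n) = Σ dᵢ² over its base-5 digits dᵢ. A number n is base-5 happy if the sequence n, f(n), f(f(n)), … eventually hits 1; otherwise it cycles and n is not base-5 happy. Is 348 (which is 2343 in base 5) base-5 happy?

348 = (2,3,4,3)_5 → 2² + 3² + 4² + 3² = 38
38 = (1,2,3)_5 → 1² + 2² + 3² = 14
14 = (2,4)_5 → 2² + 4² = 20
20 = (4,0)_5 → 4² + 0² = 16
16 = (3,1)_5 → 3² + 1² = 10
10 = (2,0)_5 → 2² + 0² = 4
4 = (4)_5 → 4² = 16  — 16 already seen; the sequence cycles without reaching 1.

not base-5 happy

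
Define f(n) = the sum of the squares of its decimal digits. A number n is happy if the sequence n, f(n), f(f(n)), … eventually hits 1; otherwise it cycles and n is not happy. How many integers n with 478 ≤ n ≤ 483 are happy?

1

478: 478 → 129 → 86 → 100 → 1  (reaches 1)
479: 479 → 146 → 53 → 34 → 25 → 29 → 85 → 89 → 145 → 42 → 20 → 4 → 16 → 37 → 58 → 89  (repeats 89)
480: 480 → 80 → 64 → 52 → 29 → 85 → 89 → 145 → 42 → 20 → 4 → 16 → 37 → 58 → 89  (repeats 89)
481: 481 → 81 → 65 → 61 → 37 → 58 → 89 → 145 → 42 → 20 → 4 → 16 → 37  (repeats 37)
482: 482 → 84 → 80 → 64 → 52 → 29 → 85 → 89 → 145 → 42 → 20 → 4 → 16 → 37 → 58 → 89  (repeats 89)
483: 483 → 89 → 145 → 42 → 20 → 4 → 16 → 37 → 58 → 89  (repeats 89)
happy: 478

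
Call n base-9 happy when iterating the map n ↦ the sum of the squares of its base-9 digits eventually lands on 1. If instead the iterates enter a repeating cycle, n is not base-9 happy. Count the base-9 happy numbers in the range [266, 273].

266: 266 → 38 → 20 → 8 → 64 → 50 → 50  (repeats 50)
267: 267 → 49 → 41 → 41  (repeats 41)
268: 268 → 62 → 100 → 6 → 36 → 16 → 50 → 50  (repeats 50)
269: 269 → 77 → 89 → 65 → 53 → 89  (repeats 89)
270: 270 → 18 → 4 → 16 → 50 → 50  (repeats 50)
271: 271 → 19 → 5 → 25 → 53 → 89 → 65 → 53  (repeats 53)
272: 272 → 22 → 20 → 8 → 64 → 50 → 50  (repeats 50)
273: 273 → 27 → 9 → 1  (reaches 1)
base-9 happy: 273

1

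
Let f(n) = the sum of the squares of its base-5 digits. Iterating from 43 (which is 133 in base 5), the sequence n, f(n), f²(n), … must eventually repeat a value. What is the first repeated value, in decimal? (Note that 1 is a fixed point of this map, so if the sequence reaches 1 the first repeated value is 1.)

1

43 = (1,3,3)_5 → 1² + 3² + 3² = 19
19 = (3,4)_5 → 3² + 4² = 25
25 = (1,0,0)_5 → 1² + 0² + 0² = 1  — reached the fixed point 1.
1 → 1, so 1 is the first repeated value.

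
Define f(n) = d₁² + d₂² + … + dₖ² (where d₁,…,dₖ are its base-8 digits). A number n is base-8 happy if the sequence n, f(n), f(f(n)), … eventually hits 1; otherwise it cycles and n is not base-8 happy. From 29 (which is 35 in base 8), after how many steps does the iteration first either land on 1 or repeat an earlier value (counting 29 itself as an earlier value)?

29 = (3,5)_8 → 34
34 = (4,2)_8 → 20
20 = (2,4)_8 → 20  — 20 repeats.
That took 3 steps.

3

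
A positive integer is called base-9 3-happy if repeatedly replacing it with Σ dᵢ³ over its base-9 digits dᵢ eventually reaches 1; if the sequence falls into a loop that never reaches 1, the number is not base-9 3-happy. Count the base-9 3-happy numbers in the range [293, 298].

1

293: 293 → 277 → 397 → 577 → 345 → 99 → 9 → 1  — base-9 3-happy
294: 294 → 368 → 640 → 856 → 128 → 134 → 638 → 1198 → 470 → 476 → 980 → 540 → 432 → 152 → 856  — not base-9 3-happy
295: 295 → 495 → 217 → 225 → 351 → 91 → 3 → 27 → 27  — not base-9 3-happy
296: 296 → 664 → 856 → 128 → 134 → 638 → 1198 → 470 → 476 → 980 → 540 → 432 → 152 → 856  — not base-9 3-happy
297: 297 → 243 → 27 → 27  — not base-9 3-happy
298: 298 → 244 → 28 → 28  — not base-9 3-happy
base-9 3-happy: 293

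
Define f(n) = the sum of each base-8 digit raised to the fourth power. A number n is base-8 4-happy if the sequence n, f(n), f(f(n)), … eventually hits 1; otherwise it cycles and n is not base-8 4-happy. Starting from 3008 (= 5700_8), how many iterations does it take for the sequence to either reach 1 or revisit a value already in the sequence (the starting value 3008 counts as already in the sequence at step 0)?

15

3008 = (5,7,0,0)_8 → 5⁴ + 7⁴ + 0⁴ + 0⁴ = 625 + 2401 + 0 + 0 = 3026
3026 = (5,7,2,2)_8 → 5⁴ + 7⁴ + 2⁴ + 2⁴ = 625 + 2401 + 16 + 16 = 3058
3058 = (5,7,6,2)_8 → 5⁴ + 7⁴ + 6⁴ + 2⁴ = 625 + 2401 + 1296 + 16 = 4338
4338 = (1,0,3,6,2)_8 → 1⁴ + 0⁴ + 3⁴ + 6⁴ + 2⁴ = 1 + 0 + 81 + 1296 + 16 = 1394
1394 = (2,5,6,2)_8 → 2⁴ + 5⁴ + 6⁴ + 2⁴ = 16 + 625 + 1296 + 16 = 1953
1953 = (3,6,4,1)_8 → 3⁴ + 6⁴ + 4⁴ + 1⁴ = 81 + 1296 + 256 + 1 = 1634
1634 = (3,1,4,2)_8 → 3⁴ + 1⁴ + 4⁴ + 2⁴ = 81 + 1 + 256 + 16 = 354
354 = (5,4,2)_8 → 5⁴ + 4⁴ + 2⁴ = 625 + 256 + 16 = 897
897 = (1,6,0,1)_8 → 1⁴ + 6⁴ + 0⁴ + 1⁴ = 1 + 1296 + 0 + 1 = 1298
1298 = (2,4,2,2)_8 → 2⁴ + 4⁴ + 2⁴ + 2⁴ = 16 + 256 + 16 + 16 = 304
304 = (4,6,0)_8 → 4⁴ + 6⁴ + 0⁴ = 256 + 1296 + 0 = 1552
1552 = (3,0,2,0)_8 → 3⁴ + 0⁴ + 2⁴ + 0⁴ = 81 + 0 + 16 + 0 = 97
97 = (1,4,1)_8 → 1⁴ + 4⁴ + 1⁴ = 1 + 256 + 1 = 258
258 = (4,0,2)_8 → 4⁴ + 0⁴ + 2⁴ = 256 + 0 + 16 = 272
272 = (4,2,0)_8 → 4⁴ + 2⁴ + 0⁴ = 256 + 16 + 0 = 272  — 272 repeats.
That took 15 steps.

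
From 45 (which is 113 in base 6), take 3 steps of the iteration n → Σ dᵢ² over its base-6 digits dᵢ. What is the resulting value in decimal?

45 = (1,1,3)_6 → 1² + 1² + 3² = 11
11 = (1,5)_6 → 1² + 5² = 26
26 = (4,2)_6 → 4² + 2² = 20

20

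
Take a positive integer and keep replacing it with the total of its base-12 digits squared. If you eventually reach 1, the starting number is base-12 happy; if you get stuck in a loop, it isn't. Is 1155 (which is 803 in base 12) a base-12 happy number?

not base-12 happy

1155 = (8,0,3)_12 → 8² + 0² + 3² = 73
73 = (6,1)_12 → 6² + 1² = 37
37 = (3,1)_12 → 3² + 1² = 10
10 = (10)_12 → 10² = 100
100 = (8,4)_12 → 8² + 4² = 80
80 = (6,8)_12 → 6² + 8² = 100  — 100 already seen; the sequence cycles without reaching 1.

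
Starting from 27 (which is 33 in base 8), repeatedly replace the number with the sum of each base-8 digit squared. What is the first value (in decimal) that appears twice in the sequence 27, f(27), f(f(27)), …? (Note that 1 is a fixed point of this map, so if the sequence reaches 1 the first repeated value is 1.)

27 = (3,3)_8 → 3² + 3² = 9 + 9 = 18
18 = (2,2)_8 → 2² + 2² = 4 + 4 = 8
8 = (1,0)_8 → 1² + 0² = 1 + 0 = 1  — reached the fixed point 1.
1 → 1, so 1 is the first repeated value.

1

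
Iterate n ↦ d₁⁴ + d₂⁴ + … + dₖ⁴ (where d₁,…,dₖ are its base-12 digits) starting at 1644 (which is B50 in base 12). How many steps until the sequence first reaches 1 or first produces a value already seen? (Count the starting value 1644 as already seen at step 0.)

1644 = (11,5,0)_12 → 11⁴ + 5⁴ + 0⁴ = 15266
15266 = (8,10,0,2)_12 → 8⁴ + 10⁴ + 0⁴ + 2⁴ = 14112
14112 = (8,2,0,0)_12 → 8⁴ + 2⁴ + 0⁴ + 0⁴ = 4112
4112 = (2,4,6,8)_12 → 2⁴ + 4⁴ + 6⁴ + 8⁴ = 5664
5664 = (3,3,4,0)_12 → 3⁴ + 3⁴ + 4⁴ + 0⁴ = 418
418 = (2,10,10)_12 → 2⁴ + 10⁴ + 10⁴ = 20016
20016 = (11,7,0,0)_12 → 11⁴ + 7⁴ + 0⁴ + 0⁴ = 17042
17042 = (9,10,4,2)_12 → 9⁴ + 10⁴ + 4⁴ + 2⁴ = 16833
16833 = (9,8,10,9)_12 → 9⁴ + 8⁴ + 10⁴ + 9⁴ = 27218
27218 = (1,3,9,0,2)_12 → 1⁴ + 3⁴ + 9⁴ + 0⁴ + 2⁴ = 6659
6659 = (3,10,2,11)_12 → 3⁴ + 10⁴ + 2⁴ + 11⁴ = 24738
24738 = (1,2,3,9,6)_12 → 1⁴ + 2⁴ + 3⁴ + 9⁴ + 6⁴ = 7955
7955 = (4,7,2,11)_12 → 4⁴ + 7⁴ + 2⁴ + 11⁴ = 17314
17314 = (10,0,2,10)_12 → 10⁴ + 0⁴ + 2⁴ + 10⁴ = 20016  — 20016 repeats.
That took 14 steps.

14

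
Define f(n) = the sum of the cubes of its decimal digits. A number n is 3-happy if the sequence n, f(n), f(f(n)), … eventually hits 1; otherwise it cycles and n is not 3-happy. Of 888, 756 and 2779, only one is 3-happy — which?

2779

888: 888 → 1536 → 369 → 972 → 1080 → 513 → 153 → 153  — repeats 153 (not 3-happy)
756: 756 → 684 → 792 → 1080 → 513 → 153 → 153  — repeats 153 (not 3-happy)
2779: 2779 → 1423 → 100 → 1  — reaches 1 (3-happy)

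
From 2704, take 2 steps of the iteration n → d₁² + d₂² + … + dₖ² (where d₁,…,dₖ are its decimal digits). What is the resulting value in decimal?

117

2704 → 69
69 → 117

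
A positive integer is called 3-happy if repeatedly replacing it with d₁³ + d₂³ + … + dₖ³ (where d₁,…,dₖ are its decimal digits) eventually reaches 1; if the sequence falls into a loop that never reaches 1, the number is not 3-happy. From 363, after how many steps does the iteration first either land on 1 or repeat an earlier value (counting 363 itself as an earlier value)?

363 → 270
270 → 351
351 → 153
153 → 153  — 153 repeats.
That took 4 steps.

4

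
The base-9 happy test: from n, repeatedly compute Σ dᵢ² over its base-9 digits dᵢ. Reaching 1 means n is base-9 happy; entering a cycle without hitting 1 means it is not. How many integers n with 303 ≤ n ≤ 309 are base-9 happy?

303: 303 → 81 → 1  — base-9 happy
304: 304 → 94 → 18 → 4 → 16 → 50 → 50  — not base-9 happy
305: 305 → 109 → 11 → 5 → 25 → 53 → 89 → 65 → 53  — not base-9 happy
306: 306 → 58 → 52 → 74 → 68 → 74  — not base-9 happy
307: 307 → 59 → 61 → 85 → 17 → 65 → 53 → 89 → 65  — not base-9 happy
308: 308 → 62 → 100 → 6 → 36 → 16 → 50 → 50  — not base-9 happy
309: 309 → 67 → 65 → 53 → 89 → 65  — not base-9 happy
base-9 happy: 303

1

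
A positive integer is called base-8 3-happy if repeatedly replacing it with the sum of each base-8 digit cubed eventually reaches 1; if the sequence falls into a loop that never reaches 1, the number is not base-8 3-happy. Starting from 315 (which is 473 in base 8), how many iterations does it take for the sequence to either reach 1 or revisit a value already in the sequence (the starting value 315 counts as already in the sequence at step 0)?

6

315 = (4,7,3)_8 → 4³ + 7³ + 3³ = 434
434 = (6,6,2)_8 → 6³ + 6³ + 2³ = 440
440 = (6,7,0)_8 → 6³ + 7³ + 0³ = 559
559 = (1,0,5,7)_8 → 1³ + 0³ + 5³ + 7³ = 469
469 = (7,2,5)_8 → 7³ + 2³ + 5³ = 476
476 = (7,3,4)_8 → 7³ + 3³ + 4³ = 434  — 434 repeats.
That took 6 steps.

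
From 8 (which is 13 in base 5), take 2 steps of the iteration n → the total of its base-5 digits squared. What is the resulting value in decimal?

4

8 = (1,3)_5 → 1² + 3² = 1 + 9 = 10
10 = (2,0)_5 → 2² + 0² = 4 + 0 = 4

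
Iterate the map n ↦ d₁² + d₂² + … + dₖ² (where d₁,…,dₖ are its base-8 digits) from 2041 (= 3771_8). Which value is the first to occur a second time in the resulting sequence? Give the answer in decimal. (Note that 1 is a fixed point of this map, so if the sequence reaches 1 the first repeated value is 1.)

20

2041 = (3,7,7,1)_8 → 3² + 7² + 7² + 1² = 108
108 = (1,5,4)_8 → 1² + 5² + 4² = 42
42 = (5,2)_8 → 5² + 2² = 29
29 = (3,5)_8 → 3² + 5² = 34
34 = (4,2)_8 → 4² + 2² = 20
20 = (2,4)_8 → 2² + 4² = 20  — 20 already appeared earlier.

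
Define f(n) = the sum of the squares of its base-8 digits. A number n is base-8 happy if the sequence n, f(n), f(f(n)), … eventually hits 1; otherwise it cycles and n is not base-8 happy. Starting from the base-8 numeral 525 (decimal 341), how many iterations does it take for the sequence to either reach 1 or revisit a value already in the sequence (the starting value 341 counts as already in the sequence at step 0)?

6

341 = (5,2,5)_8 → 54
54 = (6,6)_8 → 72
72 = (1,1,0)_8 → 2
2 = (2)_8 → 4
4 = (4)_8 → 16
16 = (2,0)_8 → 4  — 4 repeats.
That took 6 steps.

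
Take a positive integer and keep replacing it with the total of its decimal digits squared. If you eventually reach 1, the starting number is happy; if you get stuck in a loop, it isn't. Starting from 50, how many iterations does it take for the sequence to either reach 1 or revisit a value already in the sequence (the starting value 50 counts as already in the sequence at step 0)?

50 → 5² + 0² = 25 + 0 = 25
25 → 2² + 5² = 4 + 25 = 29
29 → 2² + 9² = 4 + 81 = 85
85 → 8² + 5² = 64 + 25 = 89
89 → 8² + 9² = 64 + 81 = 145
145 → 1² + 4² + 5² = 1 + 16 + 25 = 42
42 → 4² + 2² = 16 + 4 = 20
20 → 2² + 0² = 4 + 0 = 4
4 → 4² = 16
16 → 1² + 6² = 1 + 36 = 37
37 → 3² + 7² = 9 + 49 = 58
58 → 5² + 8² = 25 + 64 = 89  — 89 repeats.
That took 12 steps.

12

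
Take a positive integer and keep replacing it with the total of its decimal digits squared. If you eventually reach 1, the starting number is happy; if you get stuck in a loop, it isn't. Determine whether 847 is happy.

happy

847 → 8² + 4² + 7² = 64 + 16 + 49 = 129
129 → 1² + 2² + 9² = 1 + 4 + 81 = 86
86 → 8² + 6² = 64 + 36 = 100
100 → 1² + 0² + 0² = 1 + 0 + 0 = 1  — reached 1.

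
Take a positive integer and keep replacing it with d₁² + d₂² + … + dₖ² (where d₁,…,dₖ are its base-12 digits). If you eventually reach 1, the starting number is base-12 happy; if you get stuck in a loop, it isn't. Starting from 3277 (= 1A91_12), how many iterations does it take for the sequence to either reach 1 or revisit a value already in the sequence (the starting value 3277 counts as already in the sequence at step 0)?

6

3277 = (1,10,9,1)_12 → 1² + 10² + 9² + 1² = 1 + 100 + 81 + 1 = 183
183 = (1,3,3)_12 → 1² + 3² + 3² = 1 + 9 + 9 = 19
19 = (1,7)_12 → 1² + 7² = 1 + 49 = 50
50 = (4,2)_12 → 4² + 2² = 16 + 4 = 20
20 = (1,8)_12 → 1² + 8² = 1 + 64 = 65
65 = (5,5)_12 → 5² + 5² = 25 + 25 = 50  — 50 repeats.
That took 6 steps.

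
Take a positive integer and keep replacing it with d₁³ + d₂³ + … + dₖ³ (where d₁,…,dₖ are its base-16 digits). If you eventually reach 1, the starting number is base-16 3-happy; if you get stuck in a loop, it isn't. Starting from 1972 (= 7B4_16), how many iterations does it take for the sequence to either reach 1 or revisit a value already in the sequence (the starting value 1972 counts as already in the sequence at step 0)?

11

1972 = (7,11,4)_16 → 7³ + 11³ + 4³ = 1738
1738 = (6,12,10)_16 → 6³ + 12³ + 10³ = 2944
2944 = (11,8,0)_16 → 11³ + 8³ + 0³ = 1843
1843 = (7,3,3)_16 → 7³ + 3³ + 3³ = 397
397 = (1,8,13)_16 → 1³ + 8³ + 13³ = 2710
2710 = (10,9,6)_16 → 10³ + 9³ + 6³ = 1945
1945 = (7,9,9)_16 → 7³ + 9³ + 9³ = 1801
1801 = (7,0,9)_16 → 7³ + 0³ + 9³ = 1072
1072 = (4,3,0)_16 → 4³ + 3³ + 0³ = 91
91 = (5,11)_16 → 5³ + 11³ = 1456
1456 = (5,11,0)_16 → 5³ + 11³ + 0³ = 1456  — 1456 repeats.
That took 11 steps.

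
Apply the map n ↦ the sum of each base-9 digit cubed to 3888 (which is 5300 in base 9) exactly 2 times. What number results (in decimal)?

3888 = (5,3,0,0)_9 → 152
152 = (1,7,8)_9 → 856

856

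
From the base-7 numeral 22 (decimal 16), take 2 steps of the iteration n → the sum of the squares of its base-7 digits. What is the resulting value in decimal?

16 = (2,2)_7 → 2² + 2² = 8
8 = (1,1)_7 → 1² + 1² = 2

2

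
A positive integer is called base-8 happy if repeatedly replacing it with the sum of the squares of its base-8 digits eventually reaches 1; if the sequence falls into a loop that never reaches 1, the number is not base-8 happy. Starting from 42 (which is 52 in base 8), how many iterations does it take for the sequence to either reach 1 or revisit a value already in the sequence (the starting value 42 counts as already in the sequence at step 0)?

4

42 = (5,2)_8 → 5² + 2² = 25 + 4 = 29
29 = (3,5)_8 → 3² + 5² = 9 + 25 = 34
34 = (4,2)_8 → 4² + 2² = 16 + 4 = 20
20 = (2,4)_8 → 2² + 4² = 4 + 16 = 20  — 20 repeats.
That took 4 steps.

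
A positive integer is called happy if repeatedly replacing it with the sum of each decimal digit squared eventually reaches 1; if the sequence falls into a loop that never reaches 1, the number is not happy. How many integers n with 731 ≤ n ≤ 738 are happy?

1

731: 731 → 59 → 106 → 37 → 58 → 89 → 145 → 42 → 20 → 4 → 16 → 37  (repeats 37)
732: 732 → 62 → 40 → 16 → 37 → 58 → 89 → 145 → 42 → 20 → 4 → 16  (repeats 16)
733: 733 → 67 → 85 → 89 → 145 → 42 → 20 → 4 → 16 → 37 → 58 → 89  (repeats 89)
734: 734 → 74 → 65 → 61 → 37 → 58 → 89 → 145 → 42 → 20 → 4 → 16 → 37  (repeats 37)
735: 735 → 83 → 73 → 58 → 89 → 145 → 42 → 20 → 4 → 16 → 37 → 58  (repeats 58)
736: 736 → 94 → 97 → 130 → 10 → 1  (reaches 1)
737: 737 → 107 → 50 → 25 → 29 → 85 → 89 → 145 → 42 → 20 → 4 → 16 → 37 → 58 → 89  (repeats 89)
738: 738 → 122 → 9 → 81 → 65 → 61 → 37 → 58 → 89 → 145 → 42 → 20 → 4 → 16 → 37  (repeats 37)
happy: 736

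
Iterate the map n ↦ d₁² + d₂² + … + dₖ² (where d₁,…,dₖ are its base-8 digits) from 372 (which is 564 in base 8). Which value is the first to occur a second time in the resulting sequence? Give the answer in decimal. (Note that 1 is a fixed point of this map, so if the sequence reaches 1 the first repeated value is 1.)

1

372 = (5,6,4)_8 → 5² + 6² + 4² = 77
77 = (1,1,5)_8 → 1² + 1² + 5² = 27
27 = (3,3)_8 → 3² + 3² = 18
18 = (2,2)_8 → 2² + 2² = 8
8 = (1,0)_8 → 1² + 0² = 1  — reached the fixed point 1.
1 → 1, so 1 is the first repeated value.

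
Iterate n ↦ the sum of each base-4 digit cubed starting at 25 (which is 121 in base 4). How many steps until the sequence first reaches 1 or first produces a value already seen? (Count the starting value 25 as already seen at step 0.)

25 = (1,2,1)_4 → 1³ + 2³ + 1³ = 10
10 = (2,2)_4 → 2³ + 2³ = 16
16 = (1,0,0)_4 → 1³ + 0³ + 0³ = 1  — reached 1.
That took 3 steps.

3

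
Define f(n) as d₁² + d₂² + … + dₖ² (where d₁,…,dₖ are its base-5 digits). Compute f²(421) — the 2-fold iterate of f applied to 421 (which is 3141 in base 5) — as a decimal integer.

5

421 = (3,1,4,1)_5 → 3² + 1² + 4² + 1² = 27
27 = (1,0,2)_5 → 1² + 0² + 2² = 5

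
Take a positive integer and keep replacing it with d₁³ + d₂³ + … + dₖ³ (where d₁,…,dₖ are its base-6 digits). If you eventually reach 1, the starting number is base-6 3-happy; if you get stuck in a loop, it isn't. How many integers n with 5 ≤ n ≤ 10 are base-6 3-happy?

1

5: 5 → 125 → 160 → 136 → 155 → 190 → 190  — not base-6 3-happy
6: 6 → 1  — base-6 3-happy
7: 7 → 2 → 8 → 9 → 28 → 128 → 62 → 73 → 9  — not base-6 3-happy
8: 8 → 9 → 28 → 128 → 62 → 73 → 9  — not base-6 3-happy
9: 9 → 28 → 128 → 62 → 73 → 9  — not base-6 3-happy
10: 10 → 65 → 190 → 190  — not base-6 3-happy
base-6 3-happy: 6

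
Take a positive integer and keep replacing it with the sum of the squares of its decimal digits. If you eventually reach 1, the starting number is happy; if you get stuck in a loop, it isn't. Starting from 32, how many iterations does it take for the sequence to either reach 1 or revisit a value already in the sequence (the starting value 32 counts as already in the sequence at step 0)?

32 → 3² + 2² = 13
13 → 1² + 3² = 10
10 → 1² + 0² = 1  — reached 1.
That took 3 steps.

3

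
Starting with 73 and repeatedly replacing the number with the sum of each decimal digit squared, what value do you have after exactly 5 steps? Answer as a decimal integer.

73 → 7² + 3² = 58
58 → 5² + 8² = 89
89 → 8² + 9² = 145
145 → 1² + 4² + 5² = 42
42 → 4² + 2² = 20

20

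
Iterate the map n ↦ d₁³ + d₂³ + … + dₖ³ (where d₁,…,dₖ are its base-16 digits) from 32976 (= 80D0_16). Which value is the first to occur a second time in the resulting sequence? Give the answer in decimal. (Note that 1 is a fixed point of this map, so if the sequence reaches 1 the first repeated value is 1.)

2709

32976 = (8,0,13,0)_16 → 2709
2709 = (10,9,5)_16 → 1854
1854 = (7,3,14)_16 → 3114
3114 = (12,2,10)_16 → 2736
2736 = (10,11,0)_16 → 2331
2331 = (9,1,11)_16 → 2061
2061 = (8,0,13)_16 → 2709  — 2709 already appeared earlier.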